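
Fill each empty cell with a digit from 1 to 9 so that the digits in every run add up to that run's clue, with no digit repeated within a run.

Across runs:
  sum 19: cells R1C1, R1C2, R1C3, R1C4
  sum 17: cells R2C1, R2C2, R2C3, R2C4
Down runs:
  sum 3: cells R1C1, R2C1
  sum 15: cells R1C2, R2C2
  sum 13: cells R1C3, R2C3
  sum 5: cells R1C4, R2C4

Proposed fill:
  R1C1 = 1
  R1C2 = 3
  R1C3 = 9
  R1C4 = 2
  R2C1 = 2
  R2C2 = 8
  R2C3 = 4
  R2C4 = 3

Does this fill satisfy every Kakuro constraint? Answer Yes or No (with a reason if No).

No — the down run R1C2–R2C2 sums to 11, not 15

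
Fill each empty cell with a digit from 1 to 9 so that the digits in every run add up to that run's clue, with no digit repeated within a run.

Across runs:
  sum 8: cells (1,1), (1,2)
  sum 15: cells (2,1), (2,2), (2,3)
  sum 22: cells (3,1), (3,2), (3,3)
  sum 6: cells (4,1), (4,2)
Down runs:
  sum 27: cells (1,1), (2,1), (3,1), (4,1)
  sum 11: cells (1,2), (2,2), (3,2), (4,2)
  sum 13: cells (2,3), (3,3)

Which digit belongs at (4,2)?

11 in 4 cells must be {1,2,3,5}.
Only 5 fits (3,2) under both its across sum 22 and down sum 11.
Nothing is forced directly, so branch on (4,1), whose candidates are 4 or 5. If (4,1) = 4: that forces (1,1) = 6, (1,2) = 2, after which (4,2) would have to be in {2} for the 6 across but in {1,3} for the 11 down — contradiction. So (4,1) = 5.
(3,1) = 9: the only remaining digit allowed by both the 22 across and the 27 down.
(3,3) = 22 − 14 = 8 completes the 22 across.
(4,2) = 6 − 5 = 1 completes the 6 across.

1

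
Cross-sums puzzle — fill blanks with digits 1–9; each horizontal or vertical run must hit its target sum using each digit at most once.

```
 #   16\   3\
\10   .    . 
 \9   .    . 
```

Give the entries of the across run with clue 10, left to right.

16 in 2 cells must be {7,9}; 3 in 2 cells must be {1,2}.
The 9 across and the 16 down share only 7, so R2C1 = 7.
R2C2 = 9 − 7 = 2 completes the 9 across.
R1C1 = 16 − 7 = 9 completes the 16 down.
R1C2 = 10 − 9 = 1 completes the 10 across.

9, 1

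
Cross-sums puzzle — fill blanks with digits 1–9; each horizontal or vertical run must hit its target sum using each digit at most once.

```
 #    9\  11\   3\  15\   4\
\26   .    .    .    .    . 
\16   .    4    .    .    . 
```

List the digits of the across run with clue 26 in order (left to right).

6 7 1 9 3

16 in 5 cells must be {1,2,3,4,6}; 3 in 2 cells must be {1,2}; 4 in 2 cells must be {1,3}.
R1C2 = 11 − 4 = 7 completes the 11 down.
Given what's placed, R2C4 must be 6 to fit the 16 across and 15 down.
R1C4 = 15 − 6 = 9 completes the 15 down.
No cell is forced outright now. R1C5 can only be 1 or 3 (the digits allowed by both its 26 across and its 4 down). If R1C5 = 1: then R1C3 would have to be in {3,4,5,6} for the 26 across but in {1,2} for the 3 down — contradiction. So R1C5 = 3.
R2C5 = 4 − 3 = 1 completes the 4 down.
R2C3 = 2: the only remaining digit allowed by both the 16 across and the 3 down.
R1C3 = 3 − 2 = 1 completes the 3 down.
R2C1 = 16 − 13 = 3 completes the 16 across.
R1C1 = 26 − 20 = 6 completes the 26 across.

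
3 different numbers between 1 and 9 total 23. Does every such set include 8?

The only way to make 23 from 3 distinct digits is {6,8,9}, which contains 8.

Yes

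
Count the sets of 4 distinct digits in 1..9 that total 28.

4 distinct digits from 1–9 sum between 10 and 30.
Enumerating: {4,7,8,9}, {5,6,8,9}.

2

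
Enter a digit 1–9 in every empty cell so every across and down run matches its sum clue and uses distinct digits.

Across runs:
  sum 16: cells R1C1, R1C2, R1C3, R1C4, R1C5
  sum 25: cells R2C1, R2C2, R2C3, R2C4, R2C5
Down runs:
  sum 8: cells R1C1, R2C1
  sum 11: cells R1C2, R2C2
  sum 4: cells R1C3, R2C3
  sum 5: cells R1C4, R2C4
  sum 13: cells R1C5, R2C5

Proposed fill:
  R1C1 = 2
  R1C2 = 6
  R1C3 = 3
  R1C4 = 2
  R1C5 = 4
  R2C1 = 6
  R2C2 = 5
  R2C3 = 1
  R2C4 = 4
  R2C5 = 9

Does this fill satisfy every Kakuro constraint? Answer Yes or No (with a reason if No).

No — the across run R1C1–R1C5 sums to 17, not 16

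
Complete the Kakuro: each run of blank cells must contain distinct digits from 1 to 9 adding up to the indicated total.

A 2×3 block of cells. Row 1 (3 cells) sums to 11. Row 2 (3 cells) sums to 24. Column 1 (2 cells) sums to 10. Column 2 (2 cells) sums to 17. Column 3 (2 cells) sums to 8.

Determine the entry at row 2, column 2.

24 in 3 cells must be {7,8,9}; 17 in 2 cells must be {8,9}.
The 11 across and the 17 down share only 8, so (1,2) = 8.
(2,2) = 17 − 8 = 9 completes the 17 down.
Given what's placed, (2,3) must be 7 to fit the 24 across and 8 down.
(1,3) = 8 − 7 = 1 completes the 8 down.
(2,1) = 24 − 16 = 8 completes the 24 across.
(1,1) = 11 − 9 = 2 completes the 11 across.

9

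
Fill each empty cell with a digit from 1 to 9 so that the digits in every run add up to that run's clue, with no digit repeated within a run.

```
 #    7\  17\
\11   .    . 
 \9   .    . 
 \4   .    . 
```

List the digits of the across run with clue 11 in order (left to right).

2 9

4 in 2 cells must be {1,3}; 7 in 3 cells must be {1,2,4}.
The 4 across and the 7 down share only 1, so R3C1 = 1.
R3C2 = 4 − 1 = 3 completes the 4 across.
Nothing is forced directly, so branch on R1C1, whose candidates are 2 or 4. If R1C1 = 4: then R1C2 would have to be in {7} for the 11 across but in {5,6,8,9} for the 17 down — contradiction. So R1C1 = 2.
R1C2 = 11 − 2 = 9 completes the 11 across.
R2C1 = 7 − 3 = 4 completes the 7 down.
R2C2 = 9 − 4 = 5 completes the 9 across.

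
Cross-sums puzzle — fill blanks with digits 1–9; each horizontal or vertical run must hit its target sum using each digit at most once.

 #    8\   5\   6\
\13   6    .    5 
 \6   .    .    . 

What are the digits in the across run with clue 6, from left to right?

6 in 3 cells must be {1,2,3}.
R1C2 = 13 − 11 = 2 completes the 13 across.
R2C1 = 8 − 6 = 2 completes the 8 down.
R2C2 = 5 − 2 = 3 completes the 5 down.
R2C3 = 6 − 5 = 1 completes the 6 across.

2 3 1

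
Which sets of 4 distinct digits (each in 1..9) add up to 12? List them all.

{1,2,3,6}; {1,2,4,5}

4 distinct digits from 1–9 sum between 10 and 30.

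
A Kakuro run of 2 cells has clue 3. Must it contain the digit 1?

Yes

The only way to make 3 from 2 distinct digits is {1,2}, which contains 1.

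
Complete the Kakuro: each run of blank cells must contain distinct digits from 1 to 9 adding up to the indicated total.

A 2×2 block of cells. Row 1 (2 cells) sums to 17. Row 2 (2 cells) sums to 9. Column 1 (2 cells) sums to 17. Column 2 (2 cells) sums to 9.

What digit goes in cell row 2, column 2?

1

17 in 2 cells must be {8,9}.
The 17 across and the 9 down share only 8, so (1,2) = 8.
The 9 across and the 17 down share only 8, so (2,1) = 8.
(2,2) = 9 − 8 = 1 completes the 9 across.
(1,1) = 17 − 8 = 9 completes the 17 across.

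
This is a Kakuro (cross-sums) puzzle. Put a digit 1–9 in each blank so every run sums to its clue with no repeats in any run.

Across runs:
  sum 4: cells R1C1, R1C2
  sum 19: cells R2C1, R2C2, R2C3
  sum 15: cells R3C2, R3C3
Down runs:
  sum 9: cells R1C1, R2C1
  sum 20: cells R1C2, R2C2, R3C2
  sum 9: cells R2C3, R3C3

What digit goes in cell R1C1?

1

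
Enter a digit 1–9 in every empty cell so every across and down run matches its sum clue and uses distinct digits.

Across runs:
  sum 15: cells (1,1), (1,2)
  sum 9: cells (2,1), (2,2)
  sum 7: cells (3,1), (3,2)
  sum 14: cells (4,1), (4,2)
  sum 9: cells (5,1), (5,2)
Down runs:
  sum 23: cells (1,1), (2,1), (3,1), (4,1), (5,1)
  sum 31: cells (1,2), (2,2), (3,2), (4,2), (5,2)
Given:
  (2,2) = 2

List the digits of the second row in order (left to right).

7 2

(2,1) = 9 − 2 = 7 completes the 9 across.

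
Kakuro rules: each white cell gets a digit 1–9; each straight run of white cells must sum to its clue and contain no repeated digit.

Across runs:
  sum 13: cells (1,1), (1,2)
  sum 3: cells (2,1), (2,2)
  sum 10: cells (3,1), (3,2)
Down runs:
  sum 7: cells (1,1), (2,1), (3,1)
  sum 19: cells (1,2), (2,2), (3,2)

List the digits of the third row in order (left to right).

2 8

3 in 2 cells must be {1,2}; 7 in 3 cells must be {1,2,4}.
The 13 across and the 7 down share only 4, so (1,1) = 4.
(1,2) = 13 − 4 = 9 completes the 13 across.
Given what's placed, (2,2) must be 2 to fit the 3 across and 19 down.
(3,2) = 19 − 11 = 8 completes the 19 down.
(2,1) = 3 − 2 = 1 completes the 3 across.
(3,1) = 10 − 8 = 2 completes the 10 across.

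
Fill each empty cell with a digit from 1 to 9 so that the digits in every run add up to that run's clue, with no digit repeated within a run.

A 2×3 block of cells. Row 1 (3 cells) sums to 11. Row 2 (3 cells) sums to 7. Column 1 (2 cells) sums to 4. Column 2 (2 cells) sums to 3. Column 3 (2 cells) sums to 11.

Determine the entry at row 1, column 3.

7 in 3 cells must be {1,2,4}; 4 in 2 cells must be {1,3}; 3 in 2 cells must be {1,2}.
The 7 across and the 4 down share only 1, so (2,1) = 1.
Given what's placed, (2,2) must be 2 to fit the 7 across and 3 down.
(2,3) = 7 − 3 = 4 completes the 7 across.
(1,1) = 4 − 1 = 3 completes the 4 down.
(1,2) = 3 − 2 = 1 completes the 3 down.
(1,3) = 11 − 4 = 7 completes the 11 across.

7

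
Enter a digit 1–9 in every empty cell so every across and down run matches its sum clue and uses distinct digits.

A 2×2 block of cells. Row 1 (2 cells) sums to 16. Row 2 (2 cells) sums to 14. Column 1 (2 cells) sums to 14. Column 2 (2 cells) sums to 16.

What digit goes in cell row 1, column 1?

9

16 in 2 cells must be {7,9}.
The 16 across and the 14 down share only 9, so (1,1) = 9.
(1,2) = 16 − 9 = 7 completes the 16 across.
(2,1) = 14 − 9 = 5 completes the 14 down.
(2,2) = 14 − 5 = 9 completes the 14 across.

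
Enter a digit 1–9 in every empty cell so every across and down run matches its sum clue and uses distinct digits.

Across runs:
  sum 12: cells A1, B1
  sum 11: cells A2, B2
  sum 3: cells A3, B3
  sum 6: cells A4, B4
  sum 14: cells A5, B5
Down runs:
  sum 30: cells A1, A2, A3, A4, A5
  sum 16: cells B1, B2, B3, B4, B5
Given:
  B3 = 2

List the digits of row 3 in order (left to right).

3 in 2 cells must be {1,2}; 16 in 5 cells must be {1,2,3,4,6}.
A3 = 3 − 2 = 1 completes the 3 across.

1, 2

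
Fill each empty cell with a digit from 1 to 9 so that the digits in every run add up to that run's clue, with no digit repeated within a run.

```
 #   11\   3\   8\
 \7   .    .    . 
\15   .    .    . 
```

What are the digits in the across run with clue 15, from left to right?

7 in 3 cells must be {1,2,4}; 3 in 2 cells must be {1,2}.
Nothing is forced directly, so branch on R1C1, whose candidates are 2 or 4. If R1C1 = 2: that forces R1C2 = 1, after which R1C3 would have to be in {4} for the 7 across but in {1,2,3,5,6,7} for the 8 down — contradiction. So R1C1 = 4.
R2C1 = 11 − 4 = 7 completes the 11 down.
Given what's placed, R2C2 must be 2 to fit the 15 across and 3 down.
R2C3 = 15 − 9 = 6 completes the 15 across.
R1C2 = 3 − 2 = 1 completes the 3 down.
R1C3 = 7 − 5 = 2 completes the 7 across.

7 2 6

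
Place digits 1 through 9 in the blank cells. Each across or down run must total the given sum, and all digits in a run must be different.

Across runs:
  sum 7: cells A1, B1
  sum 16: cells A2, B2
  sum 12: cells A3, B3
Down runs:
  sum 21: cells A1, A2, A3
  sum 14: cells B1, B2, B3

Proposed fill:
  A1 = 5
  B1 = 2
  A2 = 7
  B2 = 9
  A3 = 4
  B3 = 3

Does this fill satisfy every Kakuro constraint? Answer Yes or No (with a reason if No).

No — the down run A1–A3 sums to 16, not 21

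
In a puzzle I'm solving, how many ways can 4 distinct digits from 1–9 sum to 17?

9

4 distinct digits from 1–9 sum between 10 and 30.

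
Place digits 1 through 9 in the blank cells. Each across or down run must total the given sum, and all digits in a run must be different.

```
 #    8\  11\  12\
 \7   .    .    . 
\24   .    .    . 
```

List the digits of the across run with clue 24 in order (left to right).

7 9 8

7 in 3 cells must be {1,2,4}; 24 in 3 cells must be {7,8,9}.
The 7 across and the 12 down share only 4, so R1C3 = 4.
The 24 across and the 8 down share only 7, so R2C1 = 7.
R2C3 = 12 − 4 = 8 completes the 12 down.
R1C1 = 8 − 7 = 1 completes the 8 down.
R1C2 = 7 − 5 = 2 completes the 7 across.
R2C2 = 24 − 15 = 9 completes the 24 across.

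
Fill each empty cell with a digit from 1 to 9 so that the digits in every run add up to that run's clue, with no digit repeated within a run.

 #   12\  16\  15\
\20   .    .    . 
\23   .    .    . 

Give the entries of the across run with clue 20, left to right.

4 7 9

23 in 3 cells must be {6,8,9}; 16 in 2 cells must be {7,9}.
The 23 across and the 16 down share only 9, so R2C2 = 9.
R1C2 = 16 − 9 = 7 completes the 16 down.
Given what's placed, R2C1 must be 8 to fit the 23 across and 12 down.
R2C3 = 23 − 17 = 6 completes the 23 across.
R1C1 = 12 − 8 = 4 completes the 12 down.
R1C3 = 20 − 11 = 9 completes the 20 across.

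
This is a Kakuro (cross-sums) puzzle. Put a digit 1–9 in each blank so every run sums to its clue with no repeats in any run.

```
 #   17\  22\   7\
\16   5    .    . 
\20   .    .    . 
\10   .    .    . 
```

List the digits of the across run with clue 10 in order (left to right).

3, 6, 1

7 in 3 cells must be {1,2,4}.
Only 4 fits R2C3 under both its across sum 20 and down sum 7.
Given what's placed, R1C3 must be 2 to fit the 16 across and 7 down.
Given what's placed, R2C1 must be 9 to fit the 20 across and 17 down.
R2C2 = 20 − 13 = 7 completes the 20 across.
R3C1 = 17 − 14 = 3 completes the 17 down.
R3C2 = 6: the only remaining digit allowed by both the 10 across and the 22 down.
R3C3 = 10 − 9 = 1 completes the 10 across.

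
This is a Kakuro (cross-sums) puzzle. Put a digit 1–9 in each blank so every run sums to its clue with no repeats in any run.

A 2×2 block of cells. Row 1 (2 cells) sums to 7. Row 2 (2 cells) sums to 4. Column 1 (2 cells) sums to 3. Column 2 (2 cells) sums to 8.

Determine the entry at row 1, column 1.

2

4 in 2 cells must be {1,3}; 3 in 2 cells must be {1,2}.
The 4 across and the 3 down share only 1, so (2,1) = 1.
(2,2) = 4 − 1 = 3 completes the 4 across.
(1,1) = 3 − 1 = 2 completes the 3 down.
(1,2) = 7 − 2 = 5 completes the 7 across.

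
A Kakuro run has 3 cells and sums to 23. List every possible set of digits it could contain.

{6,8,9}

3 distinct digits from 1–9 sum between 6 and 24.
Only one set works: {6,8,9}.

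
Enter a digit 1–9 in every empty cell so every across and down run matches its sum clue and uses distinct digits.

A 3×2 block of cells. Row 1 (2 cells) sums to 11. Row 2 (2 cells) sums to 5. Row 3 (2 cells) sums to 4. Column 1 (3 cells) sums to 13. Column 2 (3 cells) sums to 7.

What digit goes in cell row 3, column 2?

1

4 in 2 cells must be {1,3}; 7 in 3 cells must be {1,2,4}.
The 4 across and the 7 down share only 1, so (3,2) = 1.
(3,1) = 4 − 1 = 3 completes the 4 across.
Nothing is forced directly, so branch on (1,2), whose candidates are 2 or 4. If (1,2) = 4: then (1,1) would have to be in {7} for the 11 across but in {1,2,4,6,8,9} for the 13 down — contradiction. So (1,2) = 2.
(1,1) = 11 − 2 = 9 completes the 11 across.
(2,1) = 13 − 12 = 1 completes the 13 down.
(2,2) = 5 − 1 = 4 completes the 5 across.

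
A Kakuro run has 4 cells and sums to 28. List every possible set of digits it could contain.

{4,7,8,9}; {5,6,8,9}

4 distinct digits from 1–9 sum between 10 and 30.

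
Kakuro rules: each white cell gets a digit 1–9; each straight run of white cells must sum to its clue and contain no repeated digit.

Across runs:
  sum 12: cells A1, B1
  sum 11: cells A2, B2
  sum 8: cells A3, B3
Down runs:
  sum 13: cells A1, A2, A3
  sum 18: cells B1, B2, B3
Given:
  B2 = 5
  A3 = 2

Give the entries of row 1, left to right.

A2 = 11 − 5 = 6 completes the 11 across.
B3 = 8 − 2 = 6 completes the 8 across.
A1 = 13 − 8 = 5 completes the 13 down.
B1 = 12 − 5 = 7 completes the 12 across.

5, 7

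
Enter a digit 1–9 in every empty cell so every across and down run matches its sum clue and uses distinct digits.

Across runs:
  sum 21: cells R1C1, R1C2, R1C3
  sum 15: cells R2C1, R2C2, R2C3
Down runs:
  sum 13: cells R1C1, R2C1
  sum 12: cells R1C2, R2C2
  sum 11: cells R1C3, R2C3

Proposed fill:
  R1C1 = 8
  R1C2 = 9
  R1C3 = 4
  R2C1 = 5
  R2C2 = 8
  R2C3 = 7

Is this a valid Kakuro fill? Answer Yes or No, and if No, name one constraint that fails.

No — the across run R2C1–R2C3 sums to 20, not 15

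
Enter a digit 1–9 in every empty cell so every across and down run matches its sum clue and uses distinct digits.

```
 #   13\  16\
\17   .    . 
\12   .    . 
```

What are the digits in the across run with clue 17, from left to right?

8, 9

17 in 2 cells must be {8,9}; 16 in 2 cells must be {7,9}.
The 17 across and the 16 down share only 9, so R1C2 = 9.
R2C2 = 16 − 9 = 7 completes the 16 down.
R1C1 = 17 − 9 = 8 completes the 17 across.
R2C1 = 12 − 7 = 5 completes the 12 across.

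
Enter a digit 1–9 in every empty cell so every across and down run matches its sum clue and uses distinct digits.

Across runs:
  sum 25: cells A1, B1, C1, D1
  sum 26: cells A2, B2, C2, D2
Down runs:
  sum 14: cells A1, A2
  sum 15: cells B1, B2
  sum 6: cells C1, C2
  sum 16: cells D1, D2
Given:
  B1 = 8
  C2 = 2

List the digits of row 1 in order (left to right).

6, 8, 4, 7

16 in 2 cells must be {7,9}.
C1 = 6 − 2 = 4 completes the 6 down.
D1 = 7: the only remaining digit allowed by both the 25 across and the 16 down.
B2 = 15 − 8 = 7 completes the 15 down.
D2 = 16 − 7 = 9 completes the 16 down.
A1 = 25 − 19 = 6 completes the 25 across.
A2 = 26 − 18 = 8 completes the 26 across.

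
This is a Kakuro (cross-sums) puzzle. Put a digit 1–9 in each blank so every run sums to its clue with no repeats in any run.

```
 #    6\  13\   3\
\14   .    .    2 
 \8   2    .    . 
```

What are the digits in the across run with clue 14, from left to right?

4, 8, 2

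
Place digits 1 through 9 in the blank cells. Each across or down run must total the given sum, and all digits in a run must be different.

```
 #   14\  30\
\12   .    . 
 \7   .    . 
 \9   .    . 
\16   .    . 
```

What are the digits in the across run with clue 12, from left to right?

4 8

16 in 2 cells must be {7,9}; 30 in 4 cells must be {6,7,8,9}.
Only 6 fits R2C2 under both its across sum 7 and down sum 30.
The 16 across and the 14 down share only 7, so R4C1 = 7.
R4C2 = 16 − 7 = 9 completes the 16 across.
R1C1 = 4: the only remaining digit allowed by both the 12 across and the 14 down.
R1C2 = 12 − 4 = 8 completes the 12 across.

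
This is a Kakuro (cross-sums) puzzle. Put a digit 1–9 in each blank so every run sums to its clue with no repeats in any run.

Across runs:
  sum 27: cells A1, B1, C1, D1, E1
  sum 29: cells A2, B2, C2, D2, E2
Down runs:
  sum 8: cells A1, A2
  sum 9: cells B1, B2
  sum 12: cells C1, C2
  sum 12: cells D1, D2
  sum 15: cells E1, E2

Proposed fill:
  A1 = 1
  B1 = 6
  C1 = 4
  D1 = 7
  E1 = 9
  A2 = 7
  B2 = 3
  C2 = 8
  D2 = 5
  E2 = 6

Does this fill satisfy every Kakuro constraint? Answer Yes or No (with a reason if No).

Across: 1+6+4+7+9=27; 7+3+8+5+6=29. Down: 1+7=8; 6+3=9; 4+8=12; 7+5=12; 9+6=15. No digit repeats within any run.

Yes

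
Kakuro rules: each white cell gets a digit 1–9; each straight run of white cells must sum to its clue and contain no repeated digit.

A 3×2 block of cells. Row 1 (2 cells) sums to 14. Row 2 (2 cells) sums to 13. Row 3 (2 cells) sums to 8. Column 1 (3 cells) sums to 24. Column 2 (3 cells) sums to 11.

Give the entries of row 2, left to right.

9, 4

24 in 3 cells must be {7,8,9}.
The 8 across and the 24 down share only 7, so (3,1) = 7.
(3,2) = 8 − 7 = 1 completes the 8 across.
Nothing is forced directly, so branch on (1,1), whose candidates are 8 or 9. If (1,1) = 9: then (1,2) would have to be in {5} for the 14 across but in {2,3,4,6,7,8} for the 11 down — contradiction. So (1,1) = 8.
(1,2) = 14 − 8 = 6 completes the 14 across.
(2,1) = 24 − 15 = 9 completes the 24 down.
(2,2) = 13 − 9 = 4 completes the 13 across.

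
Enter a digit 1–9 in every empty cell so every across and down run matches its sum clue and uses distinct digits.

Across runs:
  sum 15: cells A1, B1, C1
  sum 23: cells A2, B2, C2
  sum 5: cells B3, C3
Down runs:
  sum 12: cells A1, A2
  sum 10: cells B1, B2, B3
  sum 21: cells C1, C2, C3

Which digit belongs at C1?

8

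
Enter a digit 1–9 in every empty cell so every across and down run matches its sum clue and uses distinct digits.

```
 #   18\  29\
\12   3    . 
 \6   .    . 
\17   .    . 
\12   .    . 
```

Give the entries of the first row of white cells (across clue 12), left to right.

17 in 2 cells must be {8,9}; 29 in 4 cells must be {5,7,8,9}.
R1C2 = 12 − 3 = 9 completes the 12 across.
R2C2 = 5: the only remaining digit allowed by both the 6 across and the 29 down.
Given what's placed, R3C2 must be 8 to fit the 17 across and 29 down.
R4C2 = 29 − 22 = 7 completes the 29 down.
R2C1 = 6 − 5 = 1 completes the 6 across.
R3C1 = 17 − 8 = 9 completes the 17 across.
R4C1 = 12 − 7 = 5 completes the 12 across.

3 9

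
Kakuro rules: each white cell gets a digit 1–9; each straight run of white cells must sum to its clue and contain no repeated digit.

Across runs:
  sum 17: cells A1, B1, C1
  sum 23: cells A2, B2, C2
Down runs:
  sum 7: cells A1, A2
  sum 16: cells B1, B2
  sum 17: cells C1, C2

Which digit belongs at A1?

23 in 3 cells must be {6,8,9}; 16 in 2 cells must be {7,9}; 17 in 2 cells must be {8,9}.
The 23 across and the 7 down share only 6, so A2 = 6.
Given what's placed, B2 must be 9 to fit the 23 across and 16 down.
C2 = 23 − 15 = 8 completes the 23 across.
A1 = 7 − 6 = 1 completes the 7 down.
B1 = 16 − 9 = 7 completes the 16 down.
C1 = 17 − 8 = 9 completes the 17 across.

1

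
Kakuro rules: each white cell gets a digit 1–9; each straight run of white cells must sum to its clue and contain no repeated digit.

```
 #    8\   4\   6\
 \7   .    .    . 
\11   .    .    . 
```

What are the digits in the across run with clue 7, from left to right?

2 1 4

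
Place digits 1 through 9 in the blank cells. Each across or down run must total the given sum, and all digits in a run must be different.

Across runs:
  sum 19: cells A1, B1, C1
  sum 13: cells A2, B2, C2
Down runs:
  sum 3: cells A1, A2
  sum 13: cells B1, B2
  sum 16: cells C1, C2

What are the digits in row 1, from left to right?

2 8 9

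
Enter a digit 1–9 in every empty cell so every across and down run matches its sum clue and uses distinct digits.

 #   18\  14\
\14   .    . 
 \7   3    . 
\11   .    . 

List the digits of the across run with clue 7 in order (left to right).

R2C2 = 7 − 3 = 4 completes the 7 across.
Nothing is forced directly, so branch on R1C2, whose candidates are 8 or 9. If R1C2 = 9: then R1C1 would have to be in {5} for the 14 across but in {6,7,8,9} for the 18 down — contradiction. So R1C2 = 8.
R1C1 = 14 − 8 = 6 completes the 14 across.
R3C1 = 18 − 9 = 9 completes the 18 down.
R3C2 = 11 − 9 = 2 completes the 11 across.

3, 4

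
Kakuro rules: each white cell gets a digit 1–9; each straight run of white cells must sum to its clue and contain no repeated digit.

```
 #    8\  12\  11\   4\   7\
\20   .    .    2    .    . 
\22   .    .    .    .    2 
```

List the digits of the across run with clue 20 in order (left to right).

4 in 2 cells must be {1,3}.
R1C5 = 7 − 2 = 5 completes the 7 down.
R2C3 = 11 − 2 = 9 completes the 11 down.
No cell is forced outright now. R1C4 can only be 1 or 3 (the digits allowed by both its 20 across and its 4 down). If R1C4 = 1: that forces R1C1 = 3, R1C2 = 9, after which R2C1 would have to be in {1,3,4,6,7} for the 22 across but in {5} for the 8 down — contradiction. So R1C4 = 3.
R2C4 = 4 − 3 = 1 completes the 4 down.
No cell is forced outright now. R1C1 can only be 1 or 6 (the digits allowed by both its 20 across and its 8 down). If R1C1 = 6: that forces R1C2 = 4, after which R2C1 would have to be in {3,4,6,7} for the 22 across but in {2} for the 8 down — contradiction. So R1C1 = 1.
R1C2 = 20 − 11 = 9 completes the 20 across.

1 9 2 3 5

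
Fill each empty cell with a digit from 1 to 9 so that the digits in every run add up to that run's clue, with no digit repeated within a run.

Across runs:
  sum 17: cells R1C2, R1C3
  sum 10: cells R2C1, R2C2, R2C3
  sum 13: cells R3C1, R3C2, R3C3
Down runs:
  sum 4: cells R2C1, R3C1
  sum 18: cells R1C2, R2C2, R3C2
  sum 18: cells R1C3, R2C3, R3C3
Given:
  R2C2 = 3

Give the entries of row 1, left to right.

9, 8

17 in 2 cells must be {8,9}; 4 in 2 cells must be {1,3}.
Given what's placed, R2C1 must be 1 to fit the 10 across and 4 down.
R2C3 = 10 − 4 = 6 completes the 10 across.
R3C1 = 4 − 1 = 3 completes the 4 down.
Nothing is forced directly, so branch on R1C2, whose candidates are 8 or 9. If R1C2 = 8: that forces R1C3 = 9, after which R3C2 would have to be in {1,2,4,6,8,9} for the 13 across but in {7} for the 18 down — contradiction. So R1C2 = 9.
R1C3 = 17 − 9 = 8 completes the 17 across.
R3C2 = 18 − 12 = 6 completes the 18 down.
R3C3 = 13 − 9 = 4 completes the 13 across.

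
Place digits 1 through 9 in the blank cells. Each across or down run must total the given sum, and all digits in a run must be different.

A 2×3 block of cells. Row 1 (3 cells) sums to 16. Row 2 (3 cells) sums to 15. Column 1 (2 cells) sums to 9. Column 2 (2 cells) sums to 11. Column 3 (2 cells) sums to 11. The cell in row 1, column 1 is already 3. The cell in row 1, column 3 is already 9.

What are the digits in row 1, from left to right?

(1,2) = 16 − 12 = 4 completes the 16 across.
(2,1) = 9 − 3 = 6 completes the 9 down.
(2,2) = 11 − 4 = 7 completes the 11 down.
(2,3) = 15 − 13 = 2 completes the 15 across.

3 4 9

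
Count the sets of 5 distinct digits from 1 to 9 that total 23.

11

5 distinct digits from 1–9 sum between 15 and 35.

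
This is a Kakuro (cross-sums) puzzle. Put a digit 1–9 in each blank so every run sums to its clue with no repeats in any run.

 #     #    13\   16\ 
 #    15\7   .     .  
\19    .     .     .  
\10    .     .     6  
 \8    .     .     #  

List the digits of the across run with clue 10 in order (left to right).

No cell is forced outright now. R1C3 can only be 1 or 2 or 3 (the digits allowed by both its 7 across and its 16 down). If R1C3 = 1: that forces R1C2 = 6, R2C3 = 9, R3C2 = 1, R4C2 = 2, R2C2 = 4 (and 1 more), after which R4C1 would have to be in {6} for the 8 across but in {4,5,7,8} for the 15 down — contradiction. If R1C3 = 3: that forces R1C2 = 4, R2C3 = 7, R2C2 = 3, R3C2 = 1, R4C2 = 5 (and 1 more), after which R3C1 would have to be in {3} for the 10 across but in {1,2,4,5} for the 15 down — contradiction. So R1C3 = 2.
R1C2 = 7 − 2 = 5 completes the 7 across.
R2C3 = 16 − 8 = 8 completes the 16 down.
R2C2 = 4: the only remaining digit allowed by both the 19 across and the 13 down.
R2C1 = 19 − 12 = 7 completes the 19 across.
Given what's placed, R3C1 must be 3 to fit the 10 across and 15 down.
R3C2 = 10 − 9 = 1 completes the 10 across.

3 1 6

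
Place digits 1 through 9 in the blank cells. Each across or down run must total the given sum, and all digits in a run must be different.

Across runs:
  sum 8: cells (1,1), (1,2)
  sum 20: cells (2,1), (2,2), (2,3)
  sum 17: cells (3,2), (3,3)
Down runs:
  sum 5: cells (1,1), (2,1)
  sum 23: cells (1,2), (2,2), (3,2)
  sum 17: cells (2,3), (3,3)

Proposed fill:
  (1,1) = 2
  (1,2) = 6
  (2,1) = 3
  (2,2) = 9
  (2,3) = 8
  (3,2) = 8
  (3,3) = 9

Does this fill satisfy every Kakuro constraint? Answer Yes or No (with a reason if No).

Yes

Across: 2+6=8; 3+9+8=20; 8+9=17. Down: 2+3=5; 6+9+8=23; 8+9=17. No digit repeats within any run.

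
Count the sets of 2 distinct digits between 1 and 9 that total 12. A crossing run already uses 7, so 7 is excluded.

2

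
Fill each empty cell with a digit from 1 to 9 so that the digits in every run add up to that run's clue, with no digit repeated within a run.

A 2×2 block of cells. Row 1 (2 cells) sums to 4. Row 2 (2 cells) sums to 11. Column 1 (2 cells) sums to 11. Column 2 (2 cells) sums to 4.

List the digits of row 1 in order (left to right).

4 in 2 cells must be {1,3}.
The 4 across and the 11 down share only 3, so (1,1) = 3.
(1,2) = 4 − 3 = 1 completes the 4 across.
(2,1) = 11 − 3 = 8 completes the 11 down.
(2,2) = 11 − 8 = 3 completes the 11 across.

3 1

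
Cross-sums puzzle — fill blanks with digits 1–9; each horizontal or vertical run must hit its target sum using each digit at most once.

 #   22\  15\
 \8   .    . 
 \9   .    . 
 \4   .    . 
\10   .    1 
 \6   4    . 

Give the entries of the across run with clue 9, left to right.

5 4

4 in 2 cells must be {1,3}; 15 in 5 cells must be {1,2,3,4,5}.
Given what's placed, R3C2 must be 3 to fit the 4 across and 15 down.
R4C1 = 10 − 1 = 9 completes the 10 across.
R5C2 = 6 − 4 = 2 completes the 6 across.
R1C2 = 5: the only remaining digit allowed by both the 8 across and the 15 down.
R2C2 = 15 − 11 = 4 completes the 15 down.
R3C1 = 4 − 3 = 1 completes the 4 across.
R1C1 = 8 − 5 = 3 completes the 8 across.
R2C1 = 9 − 4 = 5 completes the 9 across.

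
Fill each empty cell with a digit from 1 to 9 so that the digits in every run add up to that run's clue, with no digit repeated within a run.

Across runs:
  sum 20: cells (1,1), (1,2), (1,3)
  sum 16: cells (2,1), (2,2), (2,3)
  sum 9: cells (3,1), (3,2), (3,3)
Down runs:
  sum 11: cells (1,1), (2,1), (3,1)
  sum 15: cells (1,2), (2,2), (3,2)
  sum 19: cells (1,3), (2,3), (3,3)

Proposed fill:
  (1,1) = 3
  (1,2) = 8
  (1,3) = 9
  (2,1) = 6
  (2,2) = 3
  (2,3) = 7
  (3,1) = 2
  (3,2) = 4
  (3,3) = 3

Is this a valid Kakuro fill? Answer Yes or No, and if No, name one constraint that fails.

Across: 3+8+9=20; 6+3+7=16; 2+4+3=9. Down: 3+6+2=11; 8+3+4=15; 9+7+3=19. No digit repeats within any run.

Yes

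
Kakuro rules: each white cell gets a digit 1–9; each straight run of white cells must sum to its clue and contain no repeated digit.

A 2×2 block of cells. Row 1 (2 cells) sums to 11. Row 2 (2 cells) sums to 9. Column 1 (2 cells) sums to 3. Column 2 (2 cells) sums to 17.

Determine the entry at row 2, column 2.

8

3 in 2 cells must be {1,2}; 17 in 2 cells must be {8,9}.
The 11 across and the 3 down share only 2, so (1,1) = 2.
(1,2) = 11 − 2 = 9 completes the 11 across.
(2,1) = 3 − 2 = 1 completes the 3 down.
(2,2) = 9 − 1 = 8 completes the 9 across.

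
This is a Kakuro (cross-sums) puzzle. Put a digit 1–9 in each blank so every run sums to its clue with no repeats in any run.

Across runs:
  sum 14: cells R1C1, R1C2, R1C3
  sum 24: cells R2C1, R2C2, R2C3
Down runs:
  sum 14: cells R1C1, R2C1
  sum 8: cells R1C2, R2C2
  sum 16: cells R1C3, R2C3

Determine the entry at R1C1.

24 in 3 cells must be {7,8,9}; 16 in 2 cells must be {7,9}.
The 24 across and the 8 down share only 7, so R2C2 = 7.
Given what's placed, R2C3 must be 9 to fit the 24 across and 16 down.
R1C2 = 8 − 7 = 1 completes the 8 down.
R1C3 = 16 − 9 = 7 completes the 16 down.
R2C1 = 24 − 16 = 8 completes the 24 across.
R1C1 = 14 − 8 = 6 completes the 14 across.

6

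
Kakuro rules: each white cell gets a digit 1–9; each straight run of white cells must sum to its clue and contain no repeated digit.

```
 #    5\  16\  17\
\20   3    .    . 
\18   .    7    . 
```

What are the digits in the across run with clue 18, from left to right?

16 in 2 cells must be {7,9}; 17 in 2 cells must be {8,9}.
R1C2 = 16 − 7 = 9 completes the 16 down.
R1C3 = 20 − 12 = 8 completes the 20 across.
R2C1 = 5 − 3 = 2 completes the 5 down.
R2C3 = 18 − 9 = 9 completes the 18 across.

2 7 9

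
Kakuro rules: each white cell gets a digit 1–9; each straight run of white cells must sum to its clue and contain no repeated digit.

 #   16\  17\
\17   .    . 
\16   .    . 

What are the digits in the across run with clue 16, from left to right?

7 9

17 in 2 cells must be {8,9}; 16 in 2 cells must be {7,9}.
The 17 across and the 16 down share only 9, so R1C1 = 9.
R1C2 = 17 − 9 = 8 completes the 17 across.
R2C1 = 16 − 9 = 7 completes the 16 down.
R2C2 = 16 − 7 = 9 completes the 16 across.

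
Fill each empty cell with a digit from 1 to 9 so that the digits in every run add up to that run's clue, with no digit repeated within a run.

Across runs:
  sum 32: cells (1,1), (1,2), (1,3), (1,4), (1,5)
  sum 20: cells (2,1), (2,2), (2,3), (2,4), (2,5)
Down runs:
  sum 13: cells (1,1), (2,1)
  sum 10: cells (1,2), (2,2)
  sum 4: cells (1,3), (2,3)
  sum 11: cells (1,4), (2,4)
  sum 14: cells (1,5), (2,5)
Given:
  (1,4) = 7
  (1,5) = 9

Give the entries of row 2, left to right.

4 in 2 cells must be {1,3}.
(1,3) = 3: the only remaining digit allowed by both the 32 across and the 4 down.
(2,3) = 4 − 3 = 1 completes the 4 down.
(2,4) = 11 − 7 = 4 completes the 11 down.
(2,5) = 14 − 9 = 5 completes the 14 down.
(1,2) = 8: the only remaining digit allowed by both the 32 across and the 10 down.
(2,2) = 10 − 8 = 2 completes the 10 down.
(1,1) = 32 − 27 = 5 completes the 32 across.
(2,1) = 20 − 12 = 8 completes the 20 across.

8, 2, 1, 4, 5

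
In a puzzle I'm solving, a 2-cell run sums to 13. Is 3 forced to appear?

Counterexample: {4,9} sums to 13 without using 3.

No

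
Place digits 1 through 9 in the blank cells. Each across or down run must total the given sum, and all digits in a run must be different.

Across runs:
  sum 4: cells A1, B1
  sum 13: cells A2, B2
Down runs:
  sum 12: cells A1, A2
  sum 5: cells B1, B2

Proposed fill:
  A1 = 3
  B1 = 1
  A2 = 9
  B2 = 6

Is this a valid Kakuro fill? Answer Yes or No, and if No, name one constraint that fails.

No — the across run A2–B2 sums to 15, not 13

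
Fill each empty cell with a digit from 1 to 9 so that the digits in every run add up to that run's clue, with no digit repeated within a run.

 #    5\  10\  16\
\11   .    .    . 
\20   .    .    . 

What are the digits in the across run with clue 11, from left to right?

16 in 2 cells must be {7,9}.
The 11 across and the 16 down share only 7, so R1C3 = 7.
R2C3 = 16 − 7 = 9 completes the 16 down.
Nothing is forced directly, so branch on R2C1, whose candidates are 3 or 4. If R2C1 = 3: then R1C1 would have to be in {1,3} for the 11 across but in {2} for the 5 down — contradiction. So R2C1 = 4.
R1C1 = 5 − 4 = 1 completes the 5 down.
R1C2 = 11 − 8 = 3 completes the 11 across.
R2C2 = 20 − 13 = 7 completes the 20 across.

1, 3, 7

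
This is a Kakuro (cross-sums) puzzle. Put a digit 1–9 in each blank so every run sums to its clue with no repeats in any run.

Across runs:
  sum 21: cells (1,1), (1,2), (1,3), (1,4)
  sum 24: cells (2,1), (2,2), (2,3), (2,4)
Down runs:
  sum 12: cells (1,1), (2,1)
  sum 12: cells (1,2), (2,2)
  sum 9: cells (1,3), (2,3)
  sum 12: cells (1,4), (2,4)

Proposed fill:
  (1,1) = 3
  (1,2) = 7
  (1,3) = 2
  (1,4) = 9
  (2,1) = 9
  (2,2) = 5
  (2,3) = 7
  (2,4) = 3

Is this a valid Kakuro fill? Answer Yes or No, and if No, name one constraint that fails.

Yes

Across: 3+7+2+9=21; 9+5+7+3=24. Down: 3+9=12; 7+5=12; 2+7=9; 9+3=12. No digit repeats within any run.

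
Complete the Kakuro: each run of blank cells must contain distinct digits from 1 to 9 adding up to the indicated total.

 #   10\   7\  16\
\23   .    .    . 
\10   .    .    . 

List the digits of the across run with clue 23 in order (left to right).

23 in 3 cells must be {6,8,9}; 16 in 2 cells must be {7,9}.
The 23 across and the 7 down share only 6, so R1C2 = 6.
Given what's placed, R1C3 must be 9 to fit the 23 across and 16 down.
R2C2 = 7 − 6 = 1 completes the 7 down.
R2C3 = 16 − 9 = 7 completes the 16 down.
R1C1 = 23 − 15 = 8 completes the 23 across.
R2C1 = 10 − 8 = 2 completes the 10 across.

8 6 9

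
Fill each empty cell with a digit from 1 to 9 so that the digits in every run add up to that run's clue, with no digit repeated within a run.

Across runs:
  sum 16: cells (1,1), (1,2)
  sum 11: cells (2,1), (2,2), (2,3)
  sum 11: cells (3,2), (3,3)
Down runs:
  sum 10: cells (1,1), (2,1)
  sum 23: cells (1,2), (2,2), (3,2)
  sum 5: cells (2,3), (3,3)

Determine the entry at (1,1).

7

16 in 2 cells must be {7,9}; 23 in 3 cells must be {6,8,9}.
The 16 across and the 23 down share only 9, so (1,2) = 9.
(1,1) = 16 − 9 = 7 completes the 16 across.
(2,1) = 10 − 7 = 3 completes the 10 down.
(2,2) = 6: the only remaining digit allowed by both the 11 across and the 23 down.
(2,3) = 11 − 9 = 2 completes the 11 across.
(3,2) = 23 − 15 = 8 completes the 23 down.
(3,3) = 11 − 8 = 3 completes the 11 across.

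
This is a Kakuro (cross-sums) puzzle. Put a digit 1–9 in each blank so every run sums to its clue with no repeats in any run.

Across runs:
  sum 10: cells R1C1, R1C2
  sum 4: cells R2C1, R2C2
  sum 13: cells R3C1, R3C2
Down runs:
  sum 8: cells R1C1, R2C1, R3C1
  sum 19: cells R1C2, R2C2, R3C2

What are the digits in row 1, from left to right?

3 7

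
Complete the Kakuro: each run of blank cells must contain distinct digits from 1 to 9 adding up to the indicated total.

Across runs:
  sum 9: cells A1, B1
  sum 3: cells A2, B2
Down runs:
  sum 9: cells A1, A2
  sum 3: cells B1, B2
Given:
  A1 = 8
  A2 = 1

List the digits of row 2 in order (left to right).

1 2

3 in 2 cells must be {1,2}.
B1 = 9 − 8 = 1 completes the 9 across.
B2 = 3 − 1 = 2 completes the 3 across.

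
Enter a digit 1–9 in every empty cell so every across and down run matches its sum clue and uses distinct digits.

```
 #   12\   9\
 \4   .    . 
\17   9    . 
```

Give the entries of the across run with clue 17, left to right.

4 in 2 cells must be {1,3}; 17 in 2 cells must be {8,9}.
R1C1 = 12 − 9 = 3 completes the 12 down.
R1C2 = 4 − 3 = 1 completes the 4 across.
R2C2 = 17 − 9 = 8 completes the 17 across.

9 8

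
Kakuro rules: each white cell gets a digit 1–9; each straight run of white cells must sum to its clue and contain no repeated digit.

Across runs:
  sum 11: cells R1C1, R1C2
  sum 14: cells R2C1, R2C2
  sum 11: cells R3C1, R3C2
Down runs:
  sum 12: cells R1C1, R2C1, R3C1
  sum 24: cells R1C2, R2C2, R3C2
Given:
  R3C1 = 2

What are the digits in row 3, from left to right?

2 9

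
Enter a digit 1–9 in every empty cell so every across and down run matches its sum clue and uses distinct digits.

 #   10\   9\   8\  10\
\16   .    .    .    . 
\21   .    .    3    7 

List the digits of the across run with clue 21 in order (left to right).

9 2 3 7

R1C3 = 8 − 3 = 5 completes the 8 down.
R1C4 = 10 − 7 = 3 completes the 10 down.
Nothing is forced directly, so branch on R2C1, whose candidates are 2 or 6 or 9. If R2C1 = 2: then R1C1 would have to be in {1,2,6,7} for the 16 across but in {8} for the 10 down — contradiction. If R2C1 = 6: then R1C1 would have to be in {1,2,6,7} for the 16 across but in {4} for the 10 down — contradiction. So R2C1 = 9.
R1C1 = 10 − 9 = 1 completes the 10 down.
R1C2 = 16 − 9 = 7 completes the 16 across.
R2C2 = 21 − 19 = 2 completes the 21 across.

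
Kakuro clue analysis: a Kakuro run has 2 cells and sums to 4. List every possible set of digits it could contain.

2 distinct digits from 1–9 sum between 3 and 17.
Only one set works: {1,3}.

{1,3}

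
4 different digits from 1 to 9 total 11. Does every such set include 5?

The only way to make 11 from 4 distinct digits is {1,2,3,5}, which contains 5.

Yes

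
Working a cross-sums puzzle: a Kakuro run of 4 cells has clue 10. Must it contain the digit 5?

No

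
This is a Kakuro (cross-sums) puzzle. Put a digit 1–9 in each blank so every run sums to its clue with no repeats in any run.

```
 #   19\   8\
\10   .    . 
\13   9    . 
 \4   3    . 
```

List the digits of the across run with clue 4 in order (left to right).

4 in 2 cells must be {1,3}.
R1C1 = 19 − 12 = 7 completes the 19 down.
R1C2 = 10 − 7 = 3 completes the 10 across.
R2C2 = 13 − 9 = 4 completes the 13 across.
R3C2 = 4 − 3 = 1 completes the 4 across.

3, 1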